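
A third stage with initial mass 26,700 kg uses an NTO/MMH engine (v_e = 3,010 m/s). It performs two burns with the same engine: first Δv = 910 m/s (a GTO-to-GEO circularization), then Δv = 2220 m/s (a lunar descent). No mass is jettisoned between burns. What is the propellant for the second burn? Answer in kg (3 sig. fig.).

propellant for the second burn ≈ 10300 kg

After the first burn: m = 26700 × exp(−910/3010.0) = 26700 × 0.73910 = 19,734 kg.
After the second burn: m = 19,734 × exp(−2220/3010.0) = 19,734 × 0.47829 = 9,438.57 kg.
Second-burn propellant = 19,734 − 9,438.57 = 10,295.43 kg.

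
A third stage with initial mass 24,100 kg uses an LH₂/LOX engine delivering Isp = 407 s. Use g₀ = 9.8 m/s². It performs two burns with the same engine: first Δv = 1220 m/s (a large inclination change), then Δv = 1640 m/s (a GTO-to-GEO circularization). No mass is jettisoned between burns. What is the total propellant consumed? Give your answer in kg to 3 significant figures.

v_e = Isp · g₀ = 407 × 9.8 = 3988.6 m/s.
After the first burn: m = 24100 × exp(−1220/3988.6) = 24100 × 0.73648 = 17,749.2 kg.
After the second burn: m = 17,749.2 × exp(−1640/3988.6) = 17,749.2 × 0.66287 = 11,765.4 kg.
Total propellant = m₀ − m_final = 24100 − 11,765.4 = 12,334.6 kg.

total propellant consumed ≈ 12300 kg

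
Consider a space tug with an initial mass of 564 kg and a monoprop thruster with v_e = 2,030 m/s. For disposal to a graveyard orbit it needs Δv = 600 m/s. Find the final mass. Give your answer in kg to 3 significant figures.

m₀/m_f = exp(Δv / v_e) = exp(600 / 2030.0) = exp(0.2956) = 1.3439.
m_f = m₀ / 1.3439 = 564 / 1.3439 = 419.674 kg.

final mass ≈ 420 kg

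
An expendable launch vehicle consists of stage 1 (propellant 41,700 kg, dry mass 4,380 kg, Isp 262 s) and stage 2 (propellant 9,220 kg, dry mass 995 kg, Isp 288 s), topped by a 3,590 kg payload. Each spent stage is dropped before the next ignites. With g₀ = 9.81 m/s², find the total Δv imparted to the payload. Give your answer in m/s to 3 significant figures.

Ignition mass of stage 1 = 41,700+4,380 + 9,220+995 + 3,590 = 59,885 kg.
Stage 1: m₀ = 59,885 kg, m_f = 59,885 − 41,700 = 18,185 kg; Δv = 262×9.81×ln(3.293) = 2570.2×1.1918 ≈ 3063 m/s.
Stage 2: m₀ = 13,805 kg, m_f = 13,805 − 9,220 = 4,585 kg; Δv = 288×9.81×ln(3.011) = 2825.3×1.1022 ≈ 3114 m/s.
Total Δv = 3063 + 3114 = 6177 m/s.

Δv ≈ 6180 m/s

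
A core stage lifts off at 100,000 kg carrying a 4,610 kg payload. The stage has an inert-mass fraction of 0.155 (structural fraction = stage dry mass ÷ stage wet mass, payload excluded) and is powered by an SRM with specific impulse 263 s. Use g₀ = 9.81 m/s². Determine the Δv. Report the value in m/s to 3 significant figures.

Stage wet mass = m₀ − payload = 100,000 − 4,610 = 95,390 kg.
Stage dry mass = ε × stage wet mass = 0.155 × 95,390 = 14,785.5 kg.
Burnout mass m_f = stage dry + payload = 14,785.5 + 4,610 = 19,395.5 kg.
v_e = Isp · g₀ = 263 × 9.81 = 2580.0 m/s.
Using Δv = v_e ln(m₀/m_f): Δv = v_e · ln(100,000/19,395.5) = 2580.0 × ln(5.156) = 2580.0 × 1.6401 ≈ 4232 m/s.

Δv ≈ 4230 m/s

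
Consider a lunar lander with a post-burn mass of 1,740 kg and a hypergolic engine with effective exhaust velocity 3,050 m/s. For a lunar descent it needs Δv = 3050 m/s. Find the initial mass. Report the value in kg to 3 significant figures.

From the ideal rocket equation, m₀/m_f = exp(Δv / v_e) = exp(3050 / 3050.0) = exp(1.0000) = 2.7183.
m₀ = m_f × 2.7183 = 1,740 × 2.7183 = 4,729.84 kg.

initial mass ≈ 4730 kg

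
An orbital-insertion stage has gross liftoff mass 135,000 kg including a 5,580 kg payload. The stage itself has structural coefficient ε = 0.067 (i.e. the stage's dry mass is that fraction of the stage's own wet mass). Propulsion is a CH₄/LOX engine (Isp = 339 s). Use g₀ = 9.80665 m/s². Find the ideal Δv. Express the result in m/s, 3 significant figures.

Stage wet mass = m₀ − payload = 135,000 − 5,580 = 129,420 kg.
Stage dry mass = ε × stage wet mass = 0.067 × 129,420 = 8,671.14 kg.
Burnout mass m_f = stage dry + payload = 8,671.14 + 5,580 = 14,251.14 kg.
v_e = Isp · g₀ = 339 × 9.80665 = 3324.5 m/s.
Rocket equation: Δv = v_e · ln(135,000/14,251.14) = 3324.5 × ln(9.473) = 3324.5 × 2.2484 ≈ 7475 m/s.

Δv ≈ 7470 m/s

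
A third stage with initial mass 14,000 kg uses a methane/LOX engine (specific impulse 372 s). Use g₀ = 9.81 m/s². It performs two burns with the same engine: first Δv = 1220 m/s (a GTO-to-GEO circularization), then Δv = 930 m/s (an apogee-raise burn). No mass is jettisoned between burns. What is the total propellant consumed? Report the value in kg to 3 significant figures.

v_e = Isp · g₀ = 372 × 9.81 = 3649.3 m/s.
After the first burn: m = 14000 × exp(−1220/3649.3) = 14000 × 0.71583 = 10,021.6 kg.
After the second burn: m = 10,021.6 × exp(−930/3649.3) = 10,021.6 × 0.77504 = 7,767.14 kg.
Total propellant = m₀ − m_final = 14000 − 7,767.14 = 6,232.86 kg.

total propellant consumed ≈ 6230 kg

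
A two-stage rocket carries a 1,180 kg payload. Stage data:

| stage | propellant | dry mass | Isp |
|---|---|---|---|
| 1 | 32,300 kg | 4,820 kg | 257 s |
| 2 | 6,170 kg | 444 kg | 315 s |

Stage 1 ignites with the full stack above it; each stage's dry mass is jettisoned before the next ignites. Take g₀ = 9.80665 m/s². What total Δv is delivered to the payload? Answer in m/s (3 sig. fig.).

Ignition mass of stage 1 = 32,300+4,820 + 6,170+444 + 1,180 = 44,914 kg.
Stage 1: m₀ = 44,914 kg, m_f = 44,914 − 32,300 = 12,614 kg; Δv = 257×9.80665×ln(3.561) = 2520.3×1.2699 ≈ 3201 m/s.
Stage 2: m₀ = 7,794 kg, m_f = 7,794 − 6,170 = 1,624 kg; Δv = 315×9.80665×ln(4.799) = 3089.1×1.5685 ≈ 4845 m/s.
Total Δv = 3201 + 4845 = 8046 m/s.

Δv ≈ 8050 m/s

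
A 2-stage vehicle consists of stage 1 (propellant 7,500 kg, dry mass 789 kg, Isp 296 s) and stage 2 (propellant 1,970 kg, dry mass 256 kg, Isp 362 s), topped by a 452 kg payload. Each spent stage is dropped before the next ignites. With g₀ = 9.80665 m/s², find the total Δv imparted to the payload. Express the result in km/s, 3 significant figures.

Δv ≈ 8.07 km/s

Ignition mass of stage 1 = 7,500+789 + 1,970+256 + 452 = 10,967 kg.
Stage 1: m₀ = 10,967 kg, m_f = 10,967 − 7,500 = 3,467 kg; Δv = 296×9.80665×ln(3.163) = 2902.8×1.1516 ≈ 3343 m/s.
Stage 2: m₀ = 2,678 kg, m_f = 2,678 − 1,970 = 708 kg; Δv = 362×9.80665×ln(3.782) = 3550.0×1.3304 ≈ 4723 m/s.
Total Δv = 3343 + 4723 = 8066 m/s.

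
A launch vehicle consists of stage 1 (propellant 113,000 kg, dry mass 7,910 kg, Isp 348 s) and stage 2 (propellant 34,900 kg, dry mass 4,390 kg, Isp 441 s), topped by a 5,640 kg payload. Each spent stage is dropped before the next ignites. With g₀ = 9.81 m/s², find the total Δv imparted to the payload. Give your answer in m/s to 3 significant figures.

Ignition mass of stage 1 = 113,000+7,910 + 34,900+4,390 + 5,640 = 165,840 kg.
Stage 1: m₀ = 165,840 kg, m_f = 165,840 − 113,000 = 52,840 kg; Δv = 348×9.81×ln(3.139) = 3413.9×1.1438 ≈ 3905 m/s.
Stage 2: m₀ = 44,930 kg, m_f = 44,930 − 34,900 = 10,030 kg; Δv = 441×9.81×ln(4.48) = 4326.2×1.4995 ≈ 6487 m/s.
Total Δv = 3905 + 6487 = 10392 m/s.

Δv ≈ 10400 m/s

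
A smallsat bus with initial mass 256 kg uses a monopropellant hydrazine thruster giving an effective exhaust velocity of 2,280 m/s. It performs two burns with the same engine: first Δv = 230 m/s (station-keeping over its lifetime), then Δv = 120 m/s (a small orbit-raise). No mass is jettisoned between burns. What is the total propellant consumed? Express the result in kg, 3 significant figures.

After the first burn: m = 256 × exp(−230/2280.0) = 256 × 0.90404 = 231.434 kg.
After the second burn: m = 231.434 × exp(−120/2280.0) = 231.434 × 0.94873 = 219.568 kg.
Total propellant = m₀ − m_final = 256 − 219.568 = 36.432 kg.

total propellant consumed ≈ 36.4 kg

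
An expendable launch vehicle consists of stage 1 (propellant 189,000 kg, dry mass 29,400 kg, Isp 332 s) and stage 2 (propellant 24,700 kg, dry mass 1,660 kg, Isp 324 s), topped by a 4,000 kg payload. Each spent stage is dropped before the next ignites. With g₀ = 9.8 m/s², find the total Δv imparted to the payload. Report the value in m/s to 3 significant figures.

Δv ≈ 9970 m/s

Ignition mass of stage 1 = 189,000+29,400 + 24,700+1,660 + 4,000 = 248,760 kg.
Stage 1: m₀ = 248,760 kg, m_f = 248,760 − 189,000 = 59,760 kg; Δv = 332×9.8×ln(4.163) = 3253.6×1.4262 ≈ 4640 m/s.
Stage 2: m₀ = 30,360 kg, m_f = 30,360 − 24,700 = 5,660 kg; Δv = 324×9.8×ln(5.364) = 3175.2×1.6797 ≈ 5333 m/s.
Total Δv = 4640 + 5333 = 9973 m/s.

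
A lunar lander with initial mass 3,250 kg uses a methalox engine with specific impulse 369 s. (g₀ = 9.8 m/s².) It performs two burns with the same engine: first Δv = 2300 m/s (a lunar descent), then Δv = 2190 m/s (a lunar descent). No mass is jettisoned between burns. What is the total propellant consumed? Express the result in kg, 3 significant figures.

total propellant consumed ≈ 2310 kg

v_e = Isp · g₀ = 369 × 9.8 = 3616.2 m/s.
After the first burn: m = 3250 × exp(−2300/3616.2) = 3250 × 0.52939 = 1,720.52 kg.
After the second burn: m = 1,720.52 × exp(−2190/3616.2) = 1,720.52 × 0.54574 = 938.957 kg.
Total propellant = m₀ − m_final = 3250 − 938.957 = 2,311.043 kg.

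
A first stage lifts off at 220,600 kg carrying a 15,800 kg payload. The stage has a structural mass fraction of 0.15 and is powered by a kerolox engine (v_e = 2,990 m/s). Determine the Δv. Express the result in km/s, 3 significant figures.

Stage wet mass = m₀ − payload = 220,600 − 15,800 = 204,800 kg.
Stage dry mass = ε × stage wet mass = 0.15 × 204,800 = 30,720 kg.
Burnout mass m_f = stage dry + payload = 30,720 + 15,800 = 46,520 kg.
Δv = v_e · ln(220,600/46,520) = 2990.0 × ln(4.742) = 2990.0 × 1.5565 ≈ 4654 m/s.

Δv ≈ 4.65 km/s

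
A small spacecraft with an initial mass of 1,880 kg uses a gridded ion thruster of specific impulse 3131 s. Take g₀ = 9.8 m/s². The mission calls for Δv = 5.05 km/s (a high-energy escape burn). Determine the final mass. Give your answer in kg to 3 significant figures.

final mass ≈ 1590 kg

v_e = Isp · g₀ = 3131 × 9.8 = 30683.8 m/s.
Rocket equation: m₀/m_f = exp(Δv / v_e) = exp(5050 / 30683.8) = exp(0.1646) = 1.1789.
m_f = m₀ / 1.1789 = 1,880 / 1.1789 = 1,594.71 kg.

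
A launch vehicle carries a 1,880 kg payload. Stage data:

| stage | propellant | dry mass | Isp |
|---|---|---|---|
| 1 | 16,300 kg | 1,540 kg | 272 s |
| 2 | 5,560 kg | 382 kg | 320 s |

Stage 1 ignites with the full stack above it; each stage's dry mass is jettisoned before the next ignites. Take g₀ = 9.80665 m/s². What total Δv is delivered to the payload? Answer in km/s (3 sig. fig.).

Ignition mass of stage 1 = 16,300+1,540 + 5,560+382 + 1,880 = 25,662 kg.
Stage 1: m₀ = 25,662 kg, m_f = 25,662 − 16,300 = 9,362 kg; Δv = 272×9.80665×ln(2.741) = 2667.4×1.0084 ≈ 2690 m/s.
Stage 2: m₀ = 7,822 kg, m_f = 7,822 − 5,560 = 2,262 kg; Δv = 320×9.80665×ln(3.458) = 3138.1×1.2407 ≈ 3893 m/s.
Total Δv = 2690 + 3893 = 6583 m/s.

Δv ≈ 6.58 km/s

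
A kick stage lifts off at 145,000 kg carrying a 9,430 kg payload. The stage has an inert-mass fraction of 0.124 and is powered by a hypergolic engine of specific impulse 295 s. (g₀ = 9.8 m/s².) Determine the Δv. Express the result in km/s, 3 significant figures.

Stage wet mass = m₀ − payload = 145,000 − 9,430 = 135,570 kg.
Stage dry mass = ε × stage wet mass = 0.124 × 135,570 = 16,810.7 kg.
Burnout mass m_f = stage dry + payload = 16,810.7 + 9,430 = 26,240.7 kg.
v_e = Isp · g₀ = 295 × 9.8 = 2891.0 m/s.
Rocket equation: Δv = v_e · ln(145,000/26,240.7) = 2891.0 × ln(5.526) = 2891.0 × 1.7094 ≈ 4942 m/s.

Δv ≈ 4.94 km/s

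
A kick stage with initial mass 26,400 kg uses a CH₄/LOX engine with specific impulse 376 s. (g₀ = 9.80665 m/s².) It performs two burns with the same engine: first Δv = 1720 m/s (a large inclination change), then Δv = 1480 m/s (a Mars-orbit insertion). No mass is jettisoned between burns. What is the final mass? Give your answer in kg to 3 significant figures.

final mass ≈ 11100 kg

v_e = Isp · g₀ = 376 × 9.80665 = 3687.3 m/s.
After the first burn: m = 26400 × exp(−1720/3687.3) = 26400 × 0.62721 = 16,558.3 kg.
After the second burn: m = 16,558.3 × exp(−1480/3687.3) = 16,558.3 × 0.66940 = 11,084.1 kg.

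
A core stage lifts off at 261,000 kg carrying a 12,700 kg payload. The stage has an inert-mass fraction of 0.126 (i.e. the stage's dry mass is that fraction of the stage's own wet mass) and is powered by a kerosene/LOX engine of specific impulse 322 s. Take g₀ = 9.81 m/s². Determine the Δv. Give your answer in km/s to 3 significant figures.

Δv ≈ 5.62 km/s

Stage wet mass = m₀ − payload = 261,000 − 12,700 = 248,300 kg.
Stage dry mass = ε × stage wet mass = 0.126 × 248,300 = 31,285.8 kg.
Burnout mass m_f = stage dry + payload = 31,285.8 + 12,700 = 43,985.8 kg.
v_e = Isp · g₀ = 322 × 9.81 = 3158.8 m/s.
Δv = v_e · ln(261,000/43,985.8) = 3158.8 × ln(5.934) = 3158.8 × 1.7807 ≈ 5625 m/s.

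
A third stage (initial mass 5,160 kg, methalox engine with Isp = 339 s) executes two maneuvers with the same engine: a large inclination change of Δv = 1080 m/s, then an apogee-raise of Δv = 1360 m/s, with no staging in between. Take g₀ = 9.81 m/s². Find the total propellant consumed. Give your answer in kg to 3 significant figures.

v_e = Isp · g₀ = 339 × 9.81 = 3325.6 m/s.
After the first burn: m = 5160 × exp(−1080/3325.6) = 5160 × 0.72270 = 3,729.13 kg.
After the second burn: m = 3,729.13 × exp(−1360/3325.6) = 3,729.13 × 0.66435 = 2,477.45 kg.
Total propellant = m₀ − m_final = 5160 − 2,477.45 = 2,682.55 kg.

total propellant consumed ≈ 2680 kg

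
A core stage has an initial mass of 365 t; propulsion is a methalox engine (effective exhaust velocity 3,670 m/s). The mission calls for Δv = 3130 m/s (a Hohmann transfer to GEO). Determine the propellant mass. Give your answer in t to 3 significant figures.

m₀/m_f = exp(Δv / v_e) = exp(3130 / 3670.0) = exp(0.8529) = 2.3464.
m_f = 365 / 2.3464 = 155.557 t, so propellant = m₀ − m_f = 365 − 155.557 = 209.443 t.

propellant mass ≈ 209 t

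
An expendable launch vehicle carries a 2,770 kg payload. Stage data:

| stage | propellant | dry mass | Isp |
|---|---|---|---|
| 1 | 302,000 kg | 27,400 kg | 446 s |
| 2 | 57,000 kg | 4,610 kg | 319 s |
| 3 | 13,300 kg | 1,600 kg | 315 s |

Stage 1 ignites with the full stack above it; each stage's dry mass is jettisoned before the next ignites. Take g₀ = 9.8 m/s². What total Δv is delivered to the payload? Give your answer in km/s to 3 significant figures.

Ignition mass of stage 1 = 302,000+27,400 + 57,000+4,610 + 13,300+1,600 + 2,770 = 408,680 kg.
Stage 1: m₀ = 408,680 kg, m_f = 408,680 − 302,000 = 106,680 kg; Δv = 446×9.8×ln(3.831) = 4370.8×1.3431 ≈ 5870 m/s.
Stage 2: m₀ = 79,280 kg, m_f = 79,280 − 57,000 = 22,280 kg; Δv = 319×9.8×ln(3.558) = 3126.2×1.2693 ≈ 3968 m/s.
Stage 3: m₀ = 17,670 kg, m_f = 17,670 − 13,300 = 4,370 kg; Δv = 315×9.8×ln(4.043) = 3087.0×1.3971 ≈ 4313 m/s.
Total Δv = 5870 + 3968 + 4313 = 14151 m/s.

Δv ≈ 14.2 km/s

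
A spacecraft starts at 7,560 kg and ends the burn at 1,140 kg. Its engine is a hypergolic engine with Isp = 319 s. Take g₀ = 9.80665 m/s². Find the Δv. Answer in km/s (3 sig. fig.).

Δv ≈ 5.92 km/s

v_e = Isp · g₀ = 319 × 9.80665 = 3128.3 m/s.
Rocket equation: Δv = v_e · ln(m₀/m_f) = 3128.3 × ln(6.632) = 3128.3 × 1.8918 ≈ 5918.3 m/s.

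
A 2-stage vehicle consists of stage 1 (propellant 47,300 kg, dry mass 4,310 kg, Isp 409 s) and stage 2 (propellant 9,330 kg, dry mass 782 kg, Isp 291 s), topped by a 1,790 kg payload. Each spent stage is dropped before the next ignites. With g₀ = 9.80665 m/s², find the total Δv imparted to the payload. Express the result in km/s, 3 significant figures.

Ignition mass of stage 1 = 47,300+4,310 + 9,330+782 + 1,790 = 63,512 kg.
Stage 1: m₀ = 63,512 kg, m_f = 63,512 − 47,300 = 16,212 kg; Δv = 409×9.80665×ln(3.918) = 4010.9×1.3655 ≈ 5477 m/s.
Stage 2: m₀ = 11,902 kg, m_f = 11,902 − 9,330 = 2,572 kg; Δv = 291×9.80665×ln(4.628) = 2853.7×1.5320 ≈ 4372 m/s.
Total Δv = 5477 + 4372 = 9849 m/s.

Δv ≈ 9.85 km/s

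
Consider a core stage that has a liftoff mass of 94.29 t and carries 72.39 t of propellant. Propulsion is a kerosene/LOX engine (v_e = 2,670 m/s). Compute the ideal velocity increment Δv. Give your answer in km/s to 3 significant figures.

m_f = m₀ − m_prop = 94.29 − 72.39 = 21.9 t.
Δv = v_e · ln(m₀/m_f) = 2670.0 × ln(4.305) = 2670.0 × 1.4599 ≈ 3897.9 m/s.

Δv ≈ 3.90 km/s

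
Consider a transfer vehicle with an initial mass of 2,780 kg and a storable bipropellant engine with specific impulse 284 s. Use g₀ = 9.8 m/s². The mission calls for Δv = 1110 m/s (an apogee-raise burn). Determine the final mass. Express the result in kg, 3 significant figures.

v_e = Isp · g₀ = 284 × 9.8 = 2783.2 m/s.
Rocket equation: m₀/m_f = exp(Δv / v_e) = exp(1110 / 2783.2) = exp(0.3988) = 1.4901.
m_f = m₀ / 1.4901 = 2,780 / 1.4901 = 1,865.65 kg.

final mass ≈ 1870 kg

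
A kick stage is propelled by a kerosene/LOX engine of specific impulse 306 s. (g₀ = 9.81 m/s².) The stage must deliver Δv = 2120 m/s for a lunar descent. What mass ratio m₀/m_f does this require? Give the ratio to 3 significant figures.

mass ratio ≈ 2.03

v_e = Isp · g₀ = 306 × 9.81 = 3001.9 m/s.
m₀/m_f = exp(Δv / v_e) = exp(2120 / 3001.9) = exp(0.7062) = 2.0263.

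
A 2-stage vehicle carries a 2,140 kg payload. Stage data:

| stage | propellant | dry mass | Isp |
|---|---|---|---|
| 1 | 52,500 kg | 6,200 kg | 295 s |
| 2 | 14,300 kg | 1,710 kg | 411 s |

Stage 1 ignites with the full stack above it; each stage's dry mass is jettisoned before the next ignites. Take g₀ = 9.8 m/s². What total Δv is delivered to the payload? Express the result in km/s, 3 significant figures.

Δv ≈ 9.57 km/s

Ignition mass of stage 1 = 52,500+6,200 + 14,300+1,710 + 2,140 = 76,850 kg.
Stage 1: m₀ = 76,850 kg, m_f = 76,850 − 52,500 = 24,350 kg; Δv = 295×9.8×ln(3.156) = 2891.0×1.1493 ≈ 3323 m/s.
Stage 2: m₀ = 18,150 kg, m_f = 18,150 − 14,300 = 3,850 kg; Δv = 411×9.8×ln(4.714) = 4027.8×1.5506 ≈ 6245 m/s.
Total Δv = 3323 + 6245 = 9568 m/s.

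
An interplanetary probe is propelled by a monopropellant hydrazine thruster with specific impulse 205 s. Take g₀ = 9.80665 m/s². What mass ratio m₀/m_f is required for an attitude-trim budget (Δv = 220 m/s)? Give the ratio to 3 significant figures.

mass ratio ≈ 1.12

v_e = Isp · g₀ = 205 × 9.80665 = 2010.4 m/s.
Rocket equation: m₀/m_f = exp(Δv / v_e) = exp(220 / 2010.4) = exp(0.1094) = 1.1156.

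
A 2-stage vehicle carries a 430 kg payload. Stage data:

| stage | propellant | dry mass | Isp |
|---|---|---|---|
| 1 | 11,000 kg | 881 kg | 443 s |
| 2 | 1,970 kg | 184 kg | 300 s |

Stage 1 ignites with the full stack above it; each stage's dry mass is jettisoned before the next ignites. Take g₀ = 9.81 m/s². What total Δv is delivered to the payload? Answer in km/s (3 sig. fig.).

Ignition mass of stage 1 = 11,000+881 + 1,970+184 + 430 = 14,465 kg.
Stage 1: m₀ = 14,465 kg, m_f = 14,465 − 11,000 = 3,465 kg; Δv = 443×9.81×ln(4.175) = 4345.8×1.4290 ≈ 6210 m/s.
Stage 2: m₀ = 2,584 kg, m_f = 2,584 − 1,970 = 614 kg; Δv = 300×9.81×ln(4.208) = 2943.0×1.4371 ≈ 4229 m/s.
Total Δv = 6210 + 4229 = 10439 m/s.

Δv ≈ 10.4 km/s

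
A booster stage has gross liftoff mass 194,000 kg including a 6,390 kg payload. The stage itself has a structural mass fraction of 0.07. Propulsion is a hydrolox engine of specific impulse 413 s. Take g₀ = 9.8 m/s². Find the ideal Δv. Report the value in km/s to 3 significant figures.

Stage wet mass = m₀ − payload = 194,000 − 6,390 = 187,610 kg.
Stage dry mass = ε × stage wet mass = 0.07 × 187,610 = 13,132.7 kg.
Burnout mass m_f = stage dry + payload = 13,132.7 + 6,390 = 19,522.7 kg.
v_e = Isp · g₀ = 413 × 9.8 = 4047.4 m/s.
Δv = v_e · ln(194,000/19,522.7) = 4047.4 × ln(9.937) = 4047.4 × 2.2963 ≈ 9294 m/s.

Δv ≈ 9.29 km/s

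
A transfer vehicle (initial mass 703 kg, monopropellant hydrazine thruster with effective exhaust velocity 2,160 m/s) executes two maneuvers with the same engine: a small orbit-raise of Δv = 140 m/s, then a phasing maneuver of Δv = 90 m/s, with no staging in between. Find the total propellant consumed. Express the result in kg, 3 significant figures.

total propellant consumed ≈ 71.0 kg

After the first burn: m = 703 × exp(−140/2160.0) = 703 × 0.93724 = 658.88 kg.
After the second burn: m = 658.88 × exp(−90/2160.0) = 658.88 × 0.95919 = 631.991 kg.
Total propellant = m₀ − m_final = 703 − 631.991 = 71.009 kg.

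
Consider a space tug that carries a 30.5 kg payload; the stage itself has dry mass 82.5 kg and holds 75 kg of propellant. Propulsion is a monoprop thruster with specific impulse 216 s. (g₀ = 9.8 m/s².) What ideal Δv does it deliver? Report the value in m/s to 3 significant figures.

Δv ≈ 1080 m/s

v_e = Isp · g₀ = 216 × 9.8 = 2116.8 m/s.
m₀ = payload + dry + propellant = 30.5 + 82.5 + 75 = 188 kg.
m_f = payload + dry = 30.5 + 82.5 = 113 kg.
Δv = v_e · ln(m₀/m_f) = 2116.8 × ln(1.664) = 2116.8 × 0.5091 ≈ 1077.6 m/s.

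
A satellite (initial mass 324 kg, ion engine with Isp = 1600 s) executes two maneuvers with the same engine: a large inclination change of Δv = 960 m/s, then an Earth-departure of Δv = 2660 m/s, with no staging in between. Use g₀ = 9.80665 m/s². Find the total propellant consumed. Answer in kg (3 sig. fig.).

v_e = Isp · g₀ = 1600 × 9.80665 = 15690.6 m/s.
After the first burn: m = 324 × exp(−960/15690.6) = 324 × 0.94065 = 304.771 kg.
After the second burn: m = 304.771 × exp(−2660/15690.6) = 304.771 × 0.84406 = 257.245 kg.
Total propellant = m₀ − m_final = 324 − 257.245 = 66.755 kg.

total propellant consumed ≈ 66.8 kg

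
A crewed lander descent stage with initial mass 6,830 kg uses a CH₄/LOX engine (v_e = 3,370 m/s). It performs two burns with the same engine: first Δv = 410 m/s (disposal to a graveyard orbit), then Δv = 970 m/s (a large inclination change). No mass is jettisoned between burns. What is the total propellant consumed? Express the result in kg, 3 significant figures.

total propellant consumed ≈ 2290 kg

After the first burn: m = 6830 × exp(−410/3370.0) = 6830 × 0.88545 = 6,047.62 kg.
After the second burn: m = 6,047.62 × exp(−970/3370.0) = 6,047.62 × 0.74989 = 4,535.05 kg.
Total propellant = m₀ − m_final = 6830 − 4,535.05 = 2,294.95 kg.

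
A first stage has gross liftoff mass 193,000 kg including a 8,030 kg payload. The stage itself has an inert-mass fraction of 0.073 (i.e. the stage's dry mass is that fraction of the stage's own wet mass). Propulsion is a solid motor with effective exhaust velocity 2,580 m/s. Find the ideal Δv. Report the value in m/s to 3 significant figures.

Δv ≈ 5660 m/s

Stage wet mass = m₀ − payload = 193,000 − 8,030 = 184,970 kg.
Stage dry mass = ε × stage wet mass = 0.073 × 184,970 = 13,502.8 kg.
Burnout mass m_f = stage dry + payload = 13,502.8 + 8,030 = 21,532.8 kg.
By the Tsiolkovsky rocket equation, Δv = v_e · ln(193,000/21,532.8) = 2580.0 × ln(8.963) = 2580.0 × 2.1931 ≈ 5658 m/s.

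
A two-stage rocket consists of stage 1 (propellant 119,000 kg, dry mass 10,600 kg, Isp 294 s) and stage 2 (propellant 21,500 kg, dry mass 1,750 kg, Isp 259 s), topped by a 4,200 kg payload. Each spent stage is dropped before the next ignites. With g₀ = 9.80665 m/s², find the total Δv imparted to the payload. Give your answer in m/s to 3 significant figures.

Ignition mass of stage 1 = 119,000+10,600 + 21,500+1,750 + 4,200 = 157,050 kg.
Stage 1: m₀ = 157,050 kg, m_f = 157,050 − 119,000 = 38,050 kg; Δv = 294×9.80665×ln(4.127) = 2883.2×1.4177 ≈ 4087 m/s.
Stage 2: m₀ = 27,450 kg, m_f = 27,450 − 21,500 = 5,950 kg; Δv = 259×9.80665×ln(4.613) = 2539.9×1.5290 ≈ 3883 m/s.
Total Δv = 4087 + 3883 = 7970 m/s.

Δv ≈ 7970 m/s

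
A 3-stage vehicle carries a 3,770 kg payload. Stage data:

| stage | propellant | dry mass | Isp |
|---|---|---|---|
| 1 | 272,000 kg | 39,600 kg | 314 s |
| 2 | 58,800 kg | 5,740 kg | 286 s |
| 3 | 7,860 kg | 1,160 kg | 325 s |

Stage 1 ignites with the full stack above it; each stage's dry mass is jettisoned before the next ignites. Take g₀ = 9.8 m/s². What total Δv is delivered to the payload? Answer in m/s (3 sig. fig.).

Δv ≈ 10700 m/s

Ignition mass of stage 1 = 272,000+39,600 + 58,800+5,740 + 7,860+1,160 + 3,770 = 388,930 kg.
Stage 1: m₀ = 388,930 kg, m_f = 388,930 − 272,000 = 116,930 kg; Δv = 314×9.8×ln(3.326) = 3077.2×1.2018 ≈ 3698 m/s.
Stage 2: m₀ = 77,330 kg, m_f = 77,330 − 58,800 = 18,530 kg; Δv = 286×9.8×ln(4.173) = 2802.8×1.4287 ≈ 4004 m/s.
Stage 3: m₀ = 12,790 kg, m_f = 12,790 − 7,860 = 4,930 kg; Δv = 325×9.8×ln(2.594) = 3185.0×0.9533 ≈ 3036 m/s.
Total Δv = 3698 + 4004 + 3036 = 10738 m/s.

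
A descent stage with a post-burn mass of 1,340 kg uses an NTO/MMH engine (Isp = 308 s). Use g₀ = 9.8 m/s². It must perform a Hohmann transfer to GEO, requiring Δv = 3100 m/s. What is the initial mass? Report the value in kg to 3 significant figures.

initial mass ≈ 3740 kg

v_e = Isp · g₀ = 308 × 9.8 = 3018.4 m/s.
From the ideal rocket equation, m₀/m_f = exp(Δv / v_e) = exp(3100 / 3018.4) = exp(1.0270) = 2.7928.
m₀ = m_f × 2.7928 = 1,340 × 2.7928 = 3,742.35 kg.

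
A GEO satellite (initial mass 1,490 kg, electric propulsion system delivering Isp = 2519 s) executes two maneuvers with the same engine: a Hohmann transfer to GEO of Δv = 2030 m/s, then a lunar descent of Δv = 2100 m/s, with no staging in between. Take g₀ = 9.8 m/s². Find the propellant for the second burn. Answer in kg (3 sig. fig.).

propellant for the second burn ≈ 112 kg

v_e = Isp · g₀ = 2519 × 9.8 = 24686.2 m/s.
After the first burn: m = 1490 × exp(−2030/24686.2) = 1490 × 0.92106 = 1,372.38 kg.
After the second burn: m = 1,372.38 × exp(−2100/24686.2) = 1,372.38 × 0.91845 = 1,260.46 kg.
Second-burn propellant = 1,372.38 − 1,260.46 = 111.92 kg.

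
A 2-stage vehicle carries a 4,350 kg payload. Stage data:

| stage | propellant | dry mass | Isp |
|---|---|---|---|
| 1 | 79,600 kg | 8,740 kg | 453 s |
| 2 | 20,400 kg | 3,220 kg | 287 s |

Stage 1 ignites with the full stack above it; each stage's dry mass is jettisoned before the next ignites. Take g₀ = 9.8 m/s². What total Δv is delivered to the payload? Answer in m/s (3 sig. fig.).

Δv ≈ 8800 m/s

Ignition mass of stage 1 = 79,600+8,740 + 20,400+3,220 + 4,350 = 116,310 kg.
Stage 1: m₀ = 116,310 kg, m_f = 116,310 − 79,600 = 36,710 kg; Δv = 453×9.8×ln(3.168) = 4439.4×1.1532 ≈ 5120 m/s.
Stage 2: m₀ = 27,970 kg, m_f = 27,970 − 20,400 = 7,570 kg; Δv = 287×9.8×ln(3.695) = 2812.6×1.3069 ≈ 3676 m/s.
Total Δv = 5120 + 3676 = 8796 m/s.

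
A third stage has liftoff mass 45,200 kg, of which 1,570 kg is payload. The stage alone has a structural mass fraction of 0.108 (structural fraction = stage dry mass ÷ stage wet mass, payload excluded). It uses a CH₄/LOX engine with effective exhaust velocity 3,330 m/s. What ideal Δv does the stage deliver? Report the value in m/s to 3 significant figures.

Stage wet mass = m₀ − payload = 45,200 − 1,570 = 43,630 kg.
Stage dry mass = ε × stage wet mass = 0.108 × 43,630 = 4,712.04 kg.
Burnout mass m_f = stage dry + payload = 4,712.04 + 1,570 = 6,282.04 kg.
Δv = v_e · ln(45,200/6,282.04) = 3330.0 × ln(7.195) = 3330.0 × 1.9734 ≈ 6571 m/s.

Δv ≈ 6570 m/s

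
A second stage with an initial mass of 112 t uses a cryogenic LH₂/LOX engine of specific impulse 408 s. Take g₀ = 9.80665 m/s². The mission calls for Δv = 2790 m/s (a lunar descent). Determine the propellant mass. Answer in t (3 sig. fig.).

propellant mass ≈ 56.2 t

v_e = Isp · g₀ = 408 × 9.80665 = 4001.1 m/s.
m₀/m_f = exp(Δv / v_e) = exp(2790 / 4001.1) = exp(0.6973) = 2.0083.
m_f = 112 / 2.0083 = 55.7686 t, so propellant = m₀ − m_f = 112 − 55.7686 = 56.2314 t.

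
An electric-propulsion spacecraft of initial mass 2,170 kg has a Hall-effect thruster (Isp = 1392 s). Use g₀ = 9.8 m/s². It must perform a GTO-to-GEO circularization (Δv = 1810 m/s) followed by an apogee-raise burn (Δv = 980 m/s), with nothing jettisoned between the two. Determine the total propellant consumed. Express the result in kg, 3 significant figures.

v_e = Isp · g₀ = 1392 × 9.8 = 13641.6 m/s.
After the first burn: m = 2170 × exp(−1810/13641.6) = 2170 × 0.87574 = 1,900.36 kg.
After the second burn: m = 1,900.36 × exp(−980/13641.6) = 1,900.36 × 0.93068 = 1,768.63 kg.
Total propellant = m₀ − m_final = 2170 − 1,768.63 = 401.37 kg.

total propellant consumed ≈ 401 kg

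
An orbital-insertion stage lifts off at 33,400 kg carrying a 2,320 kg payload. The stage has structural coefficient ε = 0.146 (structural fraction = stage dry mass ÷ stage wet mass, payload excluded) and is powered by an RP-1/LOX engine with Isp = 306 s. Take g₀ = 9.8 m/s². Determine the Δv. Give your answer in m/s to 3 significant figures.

Δv ≈ 4750 m/s

Stage wet mass = m₀ − payload = 33,400 − 2,320 = 31,080 kg.
Stage dry mass = ε × stage wet mass = 0.146 × 31,080 = 4,537.68 kg.
Burnout mass m_f = stage dry + payload = 4,537.68 + 2,320 = 6,857.68 kg.
v_e = Isp · g₀ = 306 × 9.8 = 2998.8 m/s.
Δv = v_e · ln(33,400/6,857.68) = 2998.8 × ln(4.87) = 2998.8 × 1.5832 ≈ 4748 m/s.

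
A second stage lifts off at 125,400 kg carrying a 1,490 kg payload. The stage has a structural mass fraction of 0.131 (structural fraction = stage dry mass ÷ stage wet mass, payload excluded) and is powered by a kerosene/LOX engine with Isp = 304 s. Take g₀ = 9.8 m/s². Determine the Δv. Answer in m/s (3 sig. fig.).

Stage wet mass = m₀ − payload = 125,400 − 1,490 = 123,910 kg.
Stage dry mass = ε × stage wet mass = 0.131 × 123,910 = 16,232.2 kg.
Burnout mass m_f = stage dry + payload = 16,232.2 + 1,490 = 17,722.2 kg.
v_e = Isp · g₀ = 304 × 9.8 = 2979.2 m/s.
Rocket equation: Δv = v_e · ln(125,400/17,722.2) = 2979.2 × ln(7.076) = 2979.2 × 1.9567 ≈ 5829 m/s.

Δv ≈ 5830 m/s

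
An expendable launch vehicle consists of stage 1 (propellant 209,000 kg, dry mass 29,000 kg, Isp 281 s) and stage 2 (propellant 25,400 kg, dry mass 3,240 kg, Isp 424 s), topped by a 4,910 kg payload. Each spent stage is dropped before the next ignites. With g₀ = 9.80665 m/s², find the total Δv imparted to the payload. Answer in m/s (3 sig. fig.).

Δv ≈ 9930 m/s

Ignition mass of stage 1 = 209,000+29,000 + 25,400+3,240 + 4,910 = 271,550 kg.
Stage 1: m₀ = 271,550 kg, m_f = 271,550 − 209,000 = 62,550 kg; Δv = 281×9.80665×ln(4.341) = 2755.7×1.4682 ≈ 4046 m/s.
Stage 2: m₀ = 33,550 kg, m_f = 33,550 − 25,400 = 8,150 kg; Δv = 424×9.80665×ln(4.117) = 4158.0×1.4150 ≈ 5884 m/s.
Total Δv = 4046 + 5884 = 9930 m/s.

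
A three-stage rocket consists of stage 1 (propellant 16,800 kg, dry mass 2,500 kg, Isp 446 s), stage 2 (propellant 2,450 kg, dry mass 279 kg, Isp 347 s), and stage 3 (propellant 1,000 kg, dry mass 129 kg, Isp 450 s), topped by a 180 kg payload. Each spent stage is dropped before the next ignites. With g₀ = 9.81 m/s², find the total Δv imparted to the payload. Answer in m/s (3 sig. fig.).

Δv ≈ 15100 m/s

Ignition mass of stage 1 = 16,800+2,500 + 2,450+279 + 1,000+129 + 180 = 23,338 kg.
Stage 1: m₀ = 23,338 kg, m_f = 23,338 − 16,800 = 6,538 kg; Δv = 446×9.81×ln(3.57) = 4375.3×1.2725 ≈ 5567 m/s.
Stage 2: m₀ = 4,038 kg, m_f = 4,038 − 2,450 = 1,588 kg; Δv = 347×9.81×ln(2.543) = 3404.1×0.9333 ≈ 3177 m/s.
Stage 3: m₀ = 1,309 kg, m_f = 1,309 − 1,000 = 309 kg; Δv = 450×9.81×ln(4.236) = 4414.5×1.4437 ≈ 6373 m/s.
Total Δv = 5567 + 3177 + 6373 = 15117 m/s.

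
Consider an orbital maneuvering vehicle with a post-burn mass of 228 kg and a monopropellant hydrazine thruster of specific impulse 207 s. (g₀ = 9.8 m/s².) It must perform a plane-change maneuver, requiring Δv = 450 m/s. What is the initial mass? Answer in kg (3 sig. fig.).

initial mass ≈ 285 kg

v_e = Isp · g₀ = 207 × 9.8 = 2028.6 m/s.
From the ideal rocket equation, m₀/m_f = exp(Δv / v_e) = exp(450 / 2028.6) = exp(0.2218) = 1.2484.
m₀ = m_f × 1.2484 = 228 × 1.2484 = 284.635 kg.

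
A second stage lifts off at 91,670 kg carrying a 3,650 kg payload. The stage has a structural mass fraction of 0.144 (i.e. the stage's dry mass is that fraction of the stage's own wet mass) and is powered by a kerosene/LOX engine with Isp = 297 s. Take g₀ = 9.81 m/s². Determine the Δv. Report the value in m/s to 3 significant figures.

Δv ≈ 5030 m/s

Stage wet mass = m₀ − payload = 91,670 − 3,650 = 88,020 kg.
Stage dry mass = ε × stage wet mass = 0.144 × 88,020 = 12,674.9 kg.
Burnout mass m_f = stage dry + payload = 12,674.9 + 3,650 = 16,324.9 kg.
v_e = Isp · g₀ = 297 × 9.81 = 2913.6 m/s.
From the ideal rocket equation, Δv = v_e · ln(91,670/16,324.9) = 2913.6 × ln(5.615) = 2913.6 × 1.7255 ≈ 5027 m/s.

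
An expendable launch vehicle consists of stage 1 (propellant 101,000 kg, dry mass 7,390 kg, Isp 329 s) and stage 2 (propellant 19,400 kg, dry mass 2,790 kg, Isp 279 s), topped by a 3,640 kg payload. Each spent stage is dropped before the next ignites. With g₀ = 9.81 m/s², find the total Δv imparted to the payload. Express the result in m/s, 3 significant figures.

Δv ≈ 8310 m/s

Ignition mass of stage 1 = 101,000+7,390 + 19,400+2,790 + 3,640 = 134,220 kg.
Stage 1: m₀ = 134,220 kg, m_f = 134,220 − 101,000 = 33,220 kg; Δv = 329×9.81×ln(4.04) = 3227.5×1.3963 ≈ 4507 m/s.
Stage 2: m₀ = 25,830 kg, m_f = 25,830 − 19,400 = 6,430 kg; Δv = 279×9.81×ln(4.017) = 2737.0×1.3906 ≈ 3806 m/s.
Total Δv = 4507 + 3806 = 8313 m/s.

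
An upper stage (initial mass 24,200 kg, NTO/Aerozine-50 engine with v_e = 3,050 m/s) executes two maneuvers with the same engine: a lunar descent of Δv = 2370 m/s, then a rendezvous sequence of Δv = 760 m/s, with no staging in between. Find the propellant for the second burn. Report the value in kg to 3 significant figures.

propellant for the second burn ≈ 2450 kg

After the first burn: m = 24200 × exp(−2370/3050.0) = 24200 × 0.45976 = 11,126.2 kg.
After the second burn: m = 11,126.2 × exp(−760/3050.0) = 11,126.2 × 0.77944 = 8,672.21 kg.
Second-burn propellant = 11,126.2 − 8,672.21 = 2,453.99 kg.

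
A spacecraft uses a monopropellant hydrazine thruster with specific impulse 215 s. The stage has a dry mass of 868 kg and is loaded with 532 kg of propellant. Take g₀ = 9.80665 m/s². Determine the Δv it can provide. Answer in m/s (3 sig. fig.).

v_e = Isp · g₀ = 215 × 9.80665 = 2108.4 m/s.
m₀ = m_dry + m_prop = 868 + 532 = 1,400 kg.
Rocket equation: Δv = v_e · ln(m₀/m_f) = 2108.4 × ln(1.613) = 2108.4 × 0.4780 ≈ 1007.9 m/s.

Δv ≈ 1010 m/s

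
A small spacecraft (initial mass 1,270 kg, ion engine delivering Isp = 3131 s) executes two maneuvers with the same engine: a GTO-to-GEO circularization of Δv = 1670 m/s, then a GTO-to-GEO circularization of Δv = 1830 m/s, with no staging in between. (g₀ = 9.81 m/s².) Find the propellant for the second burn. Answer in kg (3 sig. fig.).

v_e = Isp · g₀ = 3131 × 9.81 = 30715.1 m/s.
After the first burn: m = 1270 × exp(−1670/30715.1) = 1270 × 0.94708 = 1,202.79 kg.
After the second burn: m = 1,202.79 × exp(−1830/30715.1) = 1,202.79 × 0.94216 = 1,133.22 kg.
Second-burn propellant = 1,202.79 − 1,133.22 = 69.57 kg.

propellant for the second burn ≈ 69.6 kg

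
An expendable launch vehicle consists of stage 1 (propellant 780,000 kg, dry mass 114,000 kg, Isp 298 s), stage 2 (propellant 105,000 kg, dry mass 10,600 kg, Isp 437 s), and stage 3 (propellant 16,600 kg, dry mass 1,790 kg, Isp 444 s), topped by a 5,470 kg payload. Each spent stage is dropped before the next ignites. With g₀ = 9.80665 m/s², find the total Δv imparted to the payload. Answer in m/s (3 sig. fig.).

Δv ≈ 15300 m/s

Ignition mass of stage 1 = 780,000+114,000 + 105,000+10,600 + 16,600+1,790 + 5,470 = 1,033,460 kg.
Stage 1: m₀ = 1,033,460 kg, m_f = 1,033,460 − 780,000 = 253,460 kg; Δv = 298×9.80665×ln(4.077) = 2922.4×1.4055 ≈ 4107 m/s.
Stage 2: m₀ = 139,460 kg, m_f = 139,460 − 105,000 = 34,460 kg; Δv = 437×9.80665×ln(4.047) = 4285.5×1.3980 ≈ 5991 m/s.
Stage 3: m₀ = 23,860 kg, m_f = 23,860 − 16,600 = 7,260 kg; Δv = 444×9.80665×ln(3.287) = 4354.2×1.1898 ≈ 5181 m/s.
Total Δv = 4107 + 5991 + 5181 = 15279 m/s.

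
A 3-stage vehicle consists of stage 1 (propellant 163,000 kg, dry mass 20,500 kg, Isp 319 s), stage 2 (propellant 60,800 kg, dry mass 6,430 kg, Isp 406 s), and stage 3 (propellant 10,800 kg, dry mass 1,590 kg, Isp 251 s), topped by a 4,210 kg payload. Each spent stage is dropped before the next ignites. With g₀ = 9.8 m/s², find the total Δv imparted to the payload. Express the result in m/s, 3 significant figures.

Ignition mass of stage 1 = 163,000+20,500 + 60,800+6,430 + 10,800+1,590 + 4,210 = 267,330 kg.
Stage 1: m₀ = 267,330 kg, m_f = 267,330 − 163,000 = 104,330 kg; Δv = 319×9.8×ln(2.562) = 3126.2×0.9409 ≈ 2942 m/s.
Stage 2: m₀ = 83,830 kg, m_f = 83,830 − 60,800 = 23,030 kg; Δv = 406×9.8×ln(3.64) = 3978.8×1.2920 ≈ 5141 m/s.
Stage 3: m₀ = 16,600 kg, m_f = 16,600 − 10,800 = 5,800 kg; Δv = 251×9.8×ln(2.862) = 2459.8×1.0515 ≈ 2587 m/s.
Total Δv = 2942 + 5141 + 2587 = 10670 m/s.

Δv ≈ 10700 m/s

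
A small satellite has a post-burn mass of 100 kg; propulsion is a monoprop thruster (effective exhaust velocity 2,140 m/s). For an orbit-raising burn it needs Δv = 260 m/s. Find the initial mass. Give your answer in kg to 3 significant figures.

Rocket equation: m₀/m_f = exp(Δv / v_e) = exp(260 / 2140.0) = exp(0.1215) = 1.1292.
m₀ = m_f × 1.1292 = 100 × 1.1292 = 112.92 kg.

initial mass ≈ 113 kg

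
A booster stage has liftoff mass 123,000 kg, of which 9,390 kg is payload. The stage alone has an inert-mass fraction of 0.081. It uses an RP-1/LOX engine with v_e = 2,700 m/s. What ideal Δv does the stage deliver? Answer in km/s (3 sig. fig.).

Δv ≈ 5.10 km/s

Stage wet mass = m₀ − payload = 123,000 − 9,390 = 113,610 kg.
Stage dry mass = ε × stage wet mass = 0.081 × 113,610 = 9,202.41 kg.
Burnout mass m_f = stage dry + payload = 9,202.41 + 9,390 = 18,592.41 kg.
By the Tsiolkovsky rocket equation, Δv = v_e · ln(123,000/18,592.41) = 2700.0 × ln(6.616) = 2700.0 × 1.8894 ≈ 5101 m/s.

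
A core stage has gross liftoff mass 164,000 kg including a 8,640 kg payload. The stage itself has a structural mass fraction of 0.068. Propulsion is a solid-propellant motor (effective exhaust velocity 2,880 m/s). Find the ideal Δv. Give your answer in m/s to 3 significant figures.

Stage wet mass = m₀ − payload = 164,000 − 8,640 = 155,360 kg.
Stage dry mass = ε × stage wet mass = 0.068 × 155,360 = 10,564.5 kg.
Burnout mass m_f = stage dry + payload = 10,564.5 + 8,640 = 19,204.5 kg.
From the ideal rocket equation, Δv = v_e · ln(164,000/19,204.5) = 2880.0 × ln(8.54) = 2880.0 × 2.1447 ≈ 6177 m/s.

Δv ≈ 6180 m/s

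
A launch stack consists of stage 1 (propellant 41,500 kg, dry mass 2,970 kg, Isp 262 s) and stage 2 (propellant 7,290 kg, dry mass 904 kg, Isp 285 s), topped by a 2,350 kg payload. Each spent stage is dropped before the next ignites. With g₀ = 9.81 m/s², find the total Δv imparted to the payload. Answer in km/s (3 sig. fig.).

Δv ≈ 6.90 km/s

Ignition mass of stage 1 = 41,500+2,970 + 7,290+904 + 2,350 = 55,014 kg.
Stage 1: m₀ = 55,014 kg, m_f = 55,014 − 41,500 = 13,514 kg; Δv = 262×9.81×ln(4.071) = 2570.2×1.4039 ≈ 3608 m/s.
Stage 2: m₀ = 10,544 kg, m_f = 10,544 − 7,290 = 3,254 kg; Δv = 285×9.81×ln(3.24) = 2795.9×1.1757 ≈ 3287 m/s.
Total Δv = 3608 + 3287 = 6895 m/s.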